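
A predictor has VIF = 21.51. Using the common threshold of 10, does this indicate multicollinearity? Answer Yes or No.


Compare VIF = 21.51 to the threshold of 10.
21.51 >= 10, so the answer is Yes.

Yes


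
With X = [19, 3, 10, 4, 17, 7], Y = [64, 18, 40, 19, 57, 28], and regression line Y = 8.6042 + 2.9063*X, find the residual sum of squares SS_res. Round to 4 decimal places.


For each point, residual = actual - predicted.
Residuals: [0.1761, 0.6769, 2.3328, -1.2294, -1.0113, -0.9483].
Sum of squared residuals = 9.3646.

9.3646


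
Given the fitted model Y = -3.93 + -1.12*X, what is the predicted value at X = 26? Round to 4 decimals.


Plug X = 26 into Y = -3.93 + -1.12*X:
Y = -3.93 + -29.1200 = -33.0500.

-33.0500


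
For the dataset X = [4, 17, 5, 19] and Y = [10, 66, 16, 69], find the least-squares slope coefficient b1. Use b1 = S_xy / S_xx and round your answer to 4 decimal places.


The sample means are xbar = 11.2500 and ybar = 40.2500.
Compute S_xx = 184.7500 and S_xy = 741.7500.
Slope b1 = S_xy / S_xx = 741.7500 / 184.7500 = 4.0149.

4.0149


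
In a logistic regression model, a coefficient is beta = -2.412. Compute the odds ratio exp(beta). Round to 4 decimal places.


Odds ratio = exp(beta) = exp(-2.412).
= 0.0896.

0.0896


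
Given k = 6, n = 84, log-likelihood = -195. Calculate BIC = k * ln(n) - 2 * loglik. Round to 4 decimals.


k * ln(n) = 6 * ln(84) = 6 * 4.430817 = 26.584902.
-2 * loglik = -2 * (-195) = 390.
BIC = 26.584902 + 390 = 416.584902, which rounds to 416.5849.

416.5849


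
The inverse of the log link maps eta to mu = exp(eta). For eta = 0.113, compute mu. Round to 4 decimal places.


mu = exp(eta) = exp(0.113).
= 1.1196.

1.1196


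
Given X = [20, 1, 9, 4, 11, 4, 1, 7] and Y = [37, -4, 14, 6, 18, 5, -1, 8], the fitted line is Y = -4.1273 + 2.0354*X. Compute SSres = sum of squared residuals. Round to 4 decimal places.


Predicted values from Y = -4.1273 + 2.0354*X.
Residuals: [0.4193, -1.9081, -0.1913, 1.9857, -0.2621, 0.9857, 1.0919, -2.1205].
SSres = 14.5253.

14.5253


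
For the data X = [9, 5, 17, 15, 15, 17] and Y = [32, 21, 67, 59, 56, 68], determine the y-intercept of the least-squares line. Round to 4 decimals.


First find the slope: b1 = 3.9500.
Means: xbar = 13.0000, ybar = 50.5000.
b0 = ybar - b1 * xbar = 50.5000 - 3.9500 * 13.0000 = -0.8500.

-0.8500


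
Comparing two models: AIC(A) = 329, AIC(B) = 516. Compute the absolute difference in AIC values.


Absolute difference = |329 - 516| = 187.
The model with lower AIC (A) is preferred.

187


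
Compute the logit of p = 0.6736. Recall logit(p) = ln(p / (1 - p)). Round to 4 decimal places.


Compute the odds: 0.6736/0.3264 = 2.0637.
Take the natural log: ln(2.0637) = 0.7245.

0.7245


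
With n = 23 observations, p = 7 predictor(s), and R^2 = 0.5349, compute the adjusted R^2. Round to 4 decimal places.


Adjusted R^2 = 1 - (1 - R^2) * (n-1)/(n-p-1).
(1 - R^2) = 0.4651.
(n-1)/(n-p-1) = 22/15.
(1 - R^2) * (n-1) = 0.4651 * 22 = 10.2322.
Divide by (n-p-1): 10.2322 / 15 = 0.6821.
Adj R^2 = 1 - 0.6821 = 0.3179.

0.3179


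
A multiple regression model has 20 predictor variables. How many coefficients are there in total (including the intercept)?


Total coefficients = number of predictors + 1 (for the intercept).
= 20 + 1 = 21.

21


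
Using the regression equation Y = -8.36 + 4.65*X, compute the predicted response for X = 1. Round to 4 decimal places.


Substitute X = 1 into the equation:
Y = -8.36 + 4.65 * 1 = -8.36 + 4.6500 = -3.7100.

-3.7100


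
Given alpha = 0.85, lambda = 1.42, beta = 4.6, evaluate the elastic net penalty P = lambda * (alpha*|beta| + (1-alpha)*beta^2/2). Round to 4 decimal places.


L1 component = 0.85 * |4.6| = 3.9100.
L2 component = 0.15 * 4.6^2 / 2 = 1.5870.
Penalty = 1.42 * (3.9100 + 1.5870) = 1.42 * 5.4970 = 7.8057.

7.8057


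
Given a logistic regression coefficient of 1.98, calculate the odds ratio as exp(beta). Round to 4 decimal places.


Odds ratio = exp(beta) = exp(1.98).
= 7.2427.

7.2427


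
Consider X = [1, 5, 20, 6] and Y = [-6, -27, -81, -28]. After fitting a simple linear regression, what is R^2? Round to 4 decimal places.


Fit the OLS line: b0 = -4.7039, b1 = -3.8495.
SSres = 16.3350.
SStot = 3069.0000.
R^2 = 1 - 16.3350/3069.0000 = 0.9947.

0.9947


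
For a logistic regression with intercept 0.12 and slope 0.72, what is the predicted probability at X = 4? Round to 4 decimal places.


Linear predictor: z = 0.12 + 0.72 * 4 = 3.0000.
P = 1/(1 + exp(-3.0000)) = 1/(1 + 0.0498) = 0.9526.

0.9526


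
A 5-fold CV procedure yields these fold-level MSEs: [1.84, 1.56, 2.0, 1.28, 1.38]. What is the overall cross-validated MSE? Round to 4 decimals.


Add all fold MSEs: 8.0600.
Divide by k = 5: 8.0600/5 = 1.6120.

1.6120


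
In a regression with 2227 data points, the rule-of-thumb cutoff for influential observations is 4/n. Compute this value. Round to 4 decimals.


Using the rule of thumb:
Threshold = 4 / 2227 = 0.0018.

0.0018


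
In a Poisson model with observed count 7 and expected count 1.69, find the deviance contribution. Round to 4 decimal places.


Compute y*ln(y/mu) = 7*ln(7/1.69) = 7*1.421182 = 9.948274.
y - mu = 5.31.
D = 2*(9.948274 - (5.31)) = 9.276548, which rounds to 9.2765.

9.2765


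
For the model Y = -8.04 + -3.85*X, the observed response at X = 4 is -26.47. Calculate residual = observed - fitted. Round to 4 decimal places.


Fitted value at X = 4 is yhat = -8.04 + -3.85*4 = -23.4400.
Residual = -26.47 - -23.4400 = -3.0300.

-3.0300


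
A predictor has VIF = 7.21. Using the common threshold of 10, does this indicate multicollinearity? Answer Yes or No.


The threshold is 10.
VIF = 7.21 is < 10.
Multicollinearity indication: No.

No


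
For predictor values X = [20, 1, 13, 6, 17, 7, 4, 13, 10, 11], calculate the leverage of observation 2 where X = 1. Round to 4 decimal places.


Compute xbar = 10.2000 with n = 10 observations.
SXX = 309.6000.
Leverage = 1/10 + (1 - 10.2000)^2/309.6000 = 0.3734.

0.3734


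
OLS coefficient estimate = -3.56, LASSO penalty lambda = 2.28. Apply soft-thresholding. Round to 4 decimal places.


Check: |-3.56| = 3.56 vs lambda = 2.28.
Since |beta| > lambda, coefficient = sign(beta)*(|beta| - lambda) = -1.2800.
Soft-thresholded coefficient = -1.2800.

-1.2800


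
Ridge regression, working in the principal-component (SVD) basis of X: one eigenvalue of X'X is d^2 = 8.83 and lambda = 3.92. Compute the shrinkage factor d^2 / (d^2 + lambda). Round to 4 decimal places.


Denominator = d^2 + lambda = 8.83 + 3.92 = 12.7500.
Shrinkage = 8.83 / 12.7500 = 0.6925.

0.6925


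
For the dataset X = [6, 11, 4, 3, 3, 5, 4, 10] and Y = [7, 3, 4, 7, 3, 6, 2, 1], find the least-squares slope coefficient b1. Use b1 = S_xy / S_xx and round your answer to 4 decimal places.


Calculate xbar = 5.7500, ybar = 4.1250.
S_xx = 67.5000, S_xy = -20.7500.
Using b1 = S_xy / S_xx = -20.7500 / 67.5000, we get b1 = -0.3074.

-0.3074


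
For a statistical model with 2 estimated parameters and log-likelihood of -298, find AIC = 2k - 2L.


AIC = 2*2 - 2*(-298).
= 4 + 596 = 600.

600


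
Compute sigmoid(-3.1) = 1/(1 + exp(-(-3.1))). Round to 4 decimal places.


exp(3.1000) = 22.1980.
1 + exp(-z) = 23.1980.
sigmoid = 1/23.1980 = 0.0431.

0.0431


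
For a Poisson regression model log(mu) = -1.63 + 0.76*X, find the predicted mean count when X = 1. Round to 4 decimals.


Linear predictor: eta = -1.63 + (0.76)(1) = -0.8700.
Expected count: mu = exp(-0.8700) = 0.4190.

0.4190


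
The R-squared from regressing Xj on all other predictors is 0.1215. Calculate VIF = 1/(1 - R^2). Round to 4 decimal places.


Denominator: 1 - 0.1215 = 0.8785.
VIF = 1 / 0.8785 = 1.1383.

1.1383


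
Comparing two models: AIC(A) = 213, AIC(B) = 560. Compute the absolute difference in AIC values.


Compute |213 - 560| = 347.
Model A has the smaller AIC.

347


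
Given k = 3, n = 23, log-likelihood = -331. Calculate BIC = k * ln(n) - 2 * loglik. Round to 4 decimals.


Compute k*ln(n) = 3*ln(23) = 3*3.135494 = 9.406482.
Then -2*loglik = 662.
BIC = 9.406482 + 662 = 671.406482, which rounds to 671.4065.

671.4065


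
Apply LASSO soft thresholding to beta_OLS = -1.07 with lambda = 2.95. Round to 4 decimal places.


Absolute value: |-1.07| = 1.07.
Compare to lambda = 2.95.
Since |beta| <= lambda, the coefficient is set to 0.

0.0000


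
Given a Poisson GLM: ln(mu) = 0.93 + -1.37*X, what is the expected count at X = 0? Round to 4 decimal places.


Compute eta = 0.93 + -1.37 * 0 = 0.9300.
Apply inverse link: mu = e^0.9300 = 2.5345.

2.5345


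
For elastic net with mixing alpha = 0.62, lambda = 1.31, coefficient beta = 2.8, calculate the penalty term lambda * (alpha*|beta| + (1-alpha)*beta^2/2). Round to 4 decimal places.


alpha * |beta| = 0.62 * 2.8 = 1.7360.
(1-alpha) * beta^2/2 = 0.38 * 7.8400/2 = 1.4896.
Total = 1.31 * (1.7360 + 1.4896) = 4.2255.

4.2255


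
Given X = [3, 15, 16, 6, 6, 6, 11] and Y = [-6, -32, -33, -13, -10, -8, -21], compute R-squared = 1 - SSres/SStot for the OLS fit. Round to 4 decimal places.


After computing the OLS fit (b0=2.3233, b1=-2.2105):
SSres = 18.9774, SStot = 761.7143.
R^2 = 1 - 18.9774/761.7143 = 0.9751.

0.9751


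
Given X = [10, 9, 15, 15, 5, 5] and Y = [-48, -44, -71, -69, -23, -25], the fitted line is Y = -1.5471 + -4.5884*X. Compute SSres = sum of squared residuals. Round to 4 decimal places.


For each point, residual = actual - predicted.
Residuals: [-0.5689, -1.1573, -0.6269, 1.3731, 1.4891, -0.5109].
Sum of squared residuals = 6.4198.

6.4198


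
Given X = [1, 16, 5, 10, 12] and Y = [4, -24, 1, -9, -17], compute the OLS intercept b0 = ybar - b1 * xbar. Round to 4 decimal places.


The slope is b1 = -1.9669.
Sample means are xbar = 8.8000 and ybar = -9.0000.
Intercept: b0 = -9.0000 - (-1.9669)(8.8000) = 8.3084.

8.3084


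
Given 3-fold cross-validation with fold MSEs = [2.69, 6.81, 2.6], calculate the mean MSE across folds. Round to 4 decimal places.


Total MSE across folds = 12.1000.
CV-MSE = 12.1000/3 = 4.0333.

4.0333


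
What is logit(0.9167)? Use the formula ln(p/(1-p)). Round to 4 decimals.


Compute the odds: 0.9167/0.0833 = 11.0048.
Take the natural log: ln(11.0048) = 2.3983.

2.3983


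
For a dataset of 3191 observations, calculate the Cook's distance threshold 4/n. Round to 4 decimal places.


Cook's distance cutoff = 4/n = 4/3191.
= 0.0013.

0.0013


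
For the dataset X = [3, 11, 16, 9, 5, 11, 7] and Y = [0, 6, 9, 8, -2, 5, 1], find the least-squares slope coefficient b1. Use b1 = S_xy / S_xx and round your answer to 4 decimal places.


The sample means are xbar = 8.8571 and ybar = 3.8571.
Compute S_xx = 112.8571 and S_xy = 94.8571.
Slope b1 = S_xy / S_xx = 94.8571 / 112.8571 = 0.8405.

0.8405


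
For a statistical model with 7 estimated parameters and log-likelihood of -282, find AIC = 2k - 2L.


AIC = 2k - 2*loglik = 2(7) - 2(-282).
= 14 + 564 = 578.

578


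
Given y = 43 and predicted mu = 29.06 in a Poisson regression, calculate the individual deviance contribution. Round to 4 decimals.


y/mu = 43/29.06 = 1.479697 (approx.), and ln(43/29.06) = 0.391837.
y * ln(y/mu) = 43 * 0.391837 = 16.848991.
y - mu = 13.94.
D = 2 * (16.848991 - 13.94) = 5.817982, which rounds to 5.8180.

5.8180


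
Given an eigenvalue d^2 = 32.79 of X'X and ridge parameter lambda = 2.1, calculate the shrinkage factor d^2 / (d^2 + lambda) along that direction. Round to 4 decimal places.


Denominator = d^2 + lambda = 32.79 + 2.1 = 34.8900.
Shrinkage = 32.79 / 34.8900 = 0.9398.

0.9398


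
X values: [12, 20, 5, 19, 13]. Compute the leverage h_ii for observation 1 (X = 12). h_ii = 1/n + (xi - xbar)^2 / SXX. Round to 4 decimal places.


Mean of X: xbar = 13.8000.
SXX = 146.8000.
For X = 12: h = 1/5 + (12 - 13.8000)^2/146.8000 = 0.2221.

0.2221


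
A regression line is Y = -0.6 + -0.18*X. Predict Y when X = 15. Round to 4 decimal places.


Plug X = 15 into Y = -0.6 + -0.18*X:
Y = -0.6 + -2.7000 = -3.3000.

-3.3000


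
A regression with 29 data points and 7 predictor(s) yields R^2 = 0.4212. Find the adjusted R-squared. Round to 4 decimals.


Using the formula:
(1 - 0.4212) = 0.5788.
Multiply by 28/21: 0.5788 * 28 = 16.2064, then 16.2064 / 21 = 0.7717.
Adj R^2 = 1 - 0.7717 = 0.2283.

0.2283


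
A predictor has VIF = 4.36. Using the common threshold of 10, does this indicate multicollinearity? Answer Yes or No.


The threshold is 10.
VIF = 4.36 is < 10.
Multicollinearity indication: No.

No


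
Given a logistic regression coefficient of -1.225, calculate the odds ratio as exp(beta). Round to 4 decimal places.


Odds ratio = exp(beta) = exp(-1.225).
= 0.2938.

0.2938


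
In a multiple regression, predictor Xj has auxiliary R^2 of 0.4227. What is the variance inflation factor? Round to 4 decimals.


VIF = 1 / (1 - 0.4227).
= 1 / 0.5773 = 1.7322.

1.7322


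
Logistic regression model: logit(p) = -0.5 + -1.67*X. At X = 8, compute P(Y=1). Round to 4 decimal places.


Compute z = -0.5 + (-1.67)(8) = -13.8600.
exp(-z) = 1045493.9384.
P = 1/(1 + 1045493.9384) = 0.0000.

0.0000


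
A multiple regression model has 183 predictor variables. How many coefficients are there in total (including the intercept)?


Total coefficients = number of predictors + 1 (for the intercept).
= 183 + 1 = 184.

184


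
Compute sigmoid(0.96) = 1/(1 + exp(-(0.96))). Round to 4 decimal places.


exp(-0.9600) = 0.3829.
1 + exp(-z) = 1.3829.
sigmoid = 1/1.3829 = 0.7231.

0.7231


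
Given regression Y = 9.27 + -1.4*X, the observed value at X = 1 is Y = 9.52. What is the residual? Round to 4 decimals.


Compute yhat = 9.27 + (-1.4)(1) = 7.8700.
Residual = actual - predicted = 9.52 - 7.8700 = 1.6500.

1.6500


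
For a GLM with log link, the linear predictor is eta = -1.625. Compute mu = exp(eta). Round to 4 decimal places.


mu = exp(eta) = exp(-1.625).
= 0.1969.

0.1969


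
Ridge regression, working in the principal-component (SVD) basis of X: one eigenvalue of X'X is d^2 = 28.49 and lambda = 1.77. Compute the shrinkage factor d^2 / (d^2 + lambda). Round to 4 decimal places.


Compute the denominator: 28.49 + 1.77 = 30.2600.
Shrinkage factor = 28.49 / 30.2600 = 0.9415.

0.9415


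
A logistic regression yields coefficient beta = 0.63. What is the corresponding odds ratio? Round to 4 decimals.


The odds ratio is computed as:
OR = e^(0.63) = 1.8776.

1.8776


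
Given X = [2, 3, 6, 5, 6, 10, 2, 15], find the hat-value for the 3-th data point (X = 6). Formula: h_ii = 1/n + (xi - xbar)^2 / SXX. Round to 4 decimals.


n = 8, xbar = 6.1250.
SXX = sum((xi - xbar)^2) = 138.8750.
h = 1/8 + (6 - 6.1250)^2 / 138.8750 = 0.1251.

0.1251


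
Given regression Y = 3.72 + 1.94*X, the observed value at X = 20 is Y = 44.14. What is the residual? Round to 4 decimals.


Fitted value at X = 20 is yhat = 3.72 + 1.94*20 = 42.5200.
Residual = 44.14 - 42.5200 = 1.6200.

1.6200


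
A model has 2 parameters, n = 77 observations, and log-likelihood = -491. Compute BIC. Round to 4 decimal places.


ln(77) = 4.343805.
k * ln(n) = 2 * 4.343805 = 8.687610.
-2L = 982.
BIC = 8.687610 + 982 = 990.687610, which rounds to 990.6876.

990.6876


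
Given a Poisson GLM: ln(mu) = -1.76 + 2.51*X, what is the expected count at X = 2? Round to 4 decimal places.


Linear predictor: eta = -1.76 + (2.51)(2) = 3.2600.
Expected count: mu = exp(3.2600) = 26.0495.

26.0495


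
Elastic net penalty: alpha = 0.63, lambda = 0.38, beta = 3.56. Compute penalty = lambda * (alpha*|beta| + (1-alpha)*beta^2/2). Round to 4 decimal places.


L1 component = 0.63 * |3.56| = 2.2428.
L2 component = 0.37 * 3.56^2 / 2 = 2.3446.
Penalty = 0.38 * (2.2428 + 2.3446) = 0.38 * 4.5874 = 1.7432.

1.7432


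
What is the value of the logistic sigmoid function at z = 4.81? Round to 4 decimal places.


Compute exp(-4.8100) = 0.0081.
Sigmoid = 1 / (1 + 0.0081) = 1 / 1.0081 = 0.9919.

0.9919


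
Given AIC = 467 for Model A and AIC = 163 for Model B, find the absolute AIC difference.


Absolute difference = |467 - 163| = 304.
The model with lower AIC (B) is preferred.

304


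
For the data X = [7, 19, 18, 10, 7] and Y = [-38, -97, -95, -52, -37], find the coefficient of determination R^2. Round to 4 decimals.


The fitted line is Y = -1.7277 + -5.0879*X.
SSres = 5.7277, SStot = 3598.8000.
R^2 = 1 - SSres/SStot = 0.9984.

0.9984


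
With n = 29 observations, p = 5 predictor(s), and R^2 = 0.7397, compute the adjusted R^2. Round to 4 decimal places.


Using the formula:
(1 - 0.7397) = 0.2603.
Multiply by 28/23: 0.2603 * 28 = 7.2884, then 7.2884 / 23 = 0.3169.
Adj R^2 = 1 - 0.3169 = 0.6831.

0.6831


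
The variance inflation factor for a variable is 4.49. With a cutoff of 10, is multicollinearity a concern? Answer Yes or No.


The threshold is 10.
VIF = 4.49 is < 10.
Multicollinearity indication: No.

No


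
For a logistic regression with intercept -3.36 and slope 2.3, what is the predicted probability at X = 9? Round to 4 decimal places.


Linear predictor: z = -3.36 + 2.3 * 9 = 17.3400.
P = 1/(1 + exp(-17.3400)) = 1/(1 + 0.0000) = 1.0000.

1.0000


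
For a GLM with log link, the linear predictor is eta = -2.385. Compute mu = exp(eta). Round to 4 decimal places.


Apply the inverse link:
mu = e^-2.385 = 0.0921.

0.0921


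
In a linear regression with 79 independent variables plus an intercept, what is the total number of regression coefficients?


Total coefficients = number of predictors + 1 (for the intercept).
= 79 + 1 = 80.

80


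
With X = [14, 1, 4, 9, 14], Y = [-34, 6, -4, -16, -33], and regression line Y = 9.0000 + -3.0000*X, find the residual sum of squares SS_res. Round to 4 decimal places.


Compute predicted values, then residuals = yi - yhat_i.
Residuals: [-1.0000, 0.0000, -1.0000, 2.0000, 0.0000].
SSres = sum(residual^2) = 6.0000.

6.0000


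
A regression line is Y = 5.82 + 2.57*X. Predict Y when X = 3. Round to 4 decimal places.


Predicted value:
Y = 5.82 + (2.57)(3) = 5.82 + 7.7100 = 13.5300.

13.5300


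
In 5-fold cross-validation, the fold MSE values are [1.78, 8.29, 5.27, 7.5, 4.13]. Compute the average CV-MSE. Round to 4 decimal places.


Add all fold MSEs: 26.9700.
Divide by k = 5: 26.9700/5 = 5.3940.

5.3940


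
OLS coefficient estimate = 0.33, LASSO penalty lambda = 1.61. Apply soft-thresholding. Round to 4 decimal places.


Check: |0.33| = 0.33 vs lambda = 1.61.
Since |beta| <= lambda, the coefficient is set to 0.
Soft-thresholded coefficient = 0.0000.

0.0000


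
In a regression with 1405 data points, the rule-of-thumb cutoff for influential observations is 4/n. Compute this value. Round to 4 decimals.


Using the rule of thumb:
Threshold = 4 / 1405 = 0.0028.

0.0028


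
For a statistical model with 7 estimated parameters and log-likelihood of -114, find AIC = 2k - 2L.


AIC = 2k - 2*loglik = 2(7) - 2(-114).
= 14 + 228 = 242.

242


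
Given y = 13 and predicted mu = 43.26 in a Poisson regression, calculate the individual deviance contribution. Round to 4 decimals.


Compute y*ln(y/mu) = 13*ln(13/43.26) = 13*-1.202279 = -15.629627.
y - mu = -30.26.
D = 2*(-15.629627 - (-30.26)) = 29.260746, which rounds to 29.2607.

29.2607


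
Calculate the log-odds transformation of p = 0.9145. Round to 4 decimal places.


Compute the odds: 0.9145/0.0855 = 10.6959.
Take the natural log: ln(10.6959) = 2.3699.

2.3699


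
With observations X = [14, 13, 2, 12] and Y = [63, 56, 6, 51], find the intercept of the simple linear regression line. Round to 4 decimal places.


First find the slope: b1 = 4.6361.
Means: xbar = 10.2500, ybar = 44.0000.
b0 = ybar - b1 * xbar = 44.0000 - 4.6361 * 10.2500 = -3.5202.

-3.5202


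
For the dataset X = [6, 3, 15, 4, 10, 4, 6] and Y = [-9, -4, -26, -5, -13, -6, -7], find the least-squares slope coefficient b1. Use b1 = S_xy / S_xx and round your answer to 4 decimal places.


First compute the means: xbar = 6.8571, ybar = -10.0000.
Then S_xx = sum((xi - xbar)^2) = 108.8571.
S_xy = sum((xi - xbar)(yi - ybar)) = -192.0000.
b1 = S_xy / S_xx = -192.0000 / 108.8571 = -1.7638.

-1.7638


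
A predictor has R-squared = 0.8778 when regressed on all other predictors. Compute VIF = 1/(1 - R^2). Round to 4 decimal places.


VIF = 1 / (1 - 0.8778).
= 1 / 0.1222 = 8.1833.

8.1833


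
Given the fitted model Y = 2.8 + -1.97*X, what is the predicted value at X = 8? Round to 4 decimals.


Substitute X = 8 into the equation:
Y = 2.8 + -1.97 * 8 = 2.8 + -15.7600 = -12.9600.

-12.9600


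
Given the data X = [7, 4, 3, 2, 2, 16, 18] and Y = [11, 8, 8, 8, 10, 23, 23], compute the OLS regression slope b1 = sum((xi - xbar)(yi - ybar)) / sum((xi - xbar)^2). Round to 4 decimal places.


Calculate xbar = 7.4286, ybar = 13.0000.
S_xx = 275.7143, S_xy = 275.0000.
Using b1 = S_xy / S_xx = 275.0000 / 275.7143, we get b1 = 0.9974.

0.9974


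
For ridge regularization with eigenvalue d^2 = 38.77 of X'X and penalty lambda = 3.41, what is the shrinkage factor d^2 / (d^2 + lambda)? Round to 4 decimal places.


d^2 + lambda = 38.77 + 3.41 = 42.1800.
Shrinkage factor = 38.77/42.1800 = 0.9192.

0.9192


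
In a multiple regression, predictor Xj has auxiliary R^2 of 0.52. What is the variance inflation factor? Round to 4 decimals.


Denominator: 1 - 0.52 = 0.48.
VIF = 1 / 0.48 = 2.0833.

2.0833


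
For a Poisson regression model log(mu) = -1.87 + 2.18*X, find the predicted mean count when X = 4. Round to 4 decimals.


eta = -1.87 + 2.18 * 4 = 6.8500.
mu = exp(6.8500) = 943.8809.

943.8809


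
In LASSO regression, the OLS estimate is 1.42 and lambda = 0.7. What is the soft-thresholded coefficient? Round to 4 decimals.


|beta_OLS| = 1.42.
lambda = 0.7.
Since |beta| > lambda, coefficient = sign(beta)*(|beta| - lambda) = 0.7200.
Result = 0.7200.

0.7200


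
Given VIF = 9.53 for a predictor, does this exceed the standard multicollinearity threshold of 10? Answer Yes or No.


Compare VIF = 9.53 to the threshold of 10.
9.53 < 10, so the answer is No.

No


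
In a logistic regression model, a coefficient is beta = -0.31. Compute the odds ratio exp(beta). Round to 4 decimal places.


exp(-0.31) = 0.7334.
So the odds ratio is 0.7334.

0.7334


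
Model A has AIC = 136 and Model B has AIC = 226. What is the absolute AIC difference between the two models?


|AIC_A - AIC_B| = |136 - 226| = 90.
Model A is preferred (lower AIC).

90


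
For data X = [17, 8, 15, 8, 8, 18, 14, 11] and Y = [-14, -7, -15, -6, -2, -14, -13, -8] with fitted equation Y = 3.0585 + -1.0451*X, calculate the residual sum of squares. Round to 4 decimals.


Compute predicted values, then residuals = yi - yhat_i.
Residuals: [0.7082, -1.6977, -2.3820, -0.6977, 3.3023, 1.7533, -1.4271, 0.4376].
SSres = sum(residual^2) = 25.7518.

25.7518


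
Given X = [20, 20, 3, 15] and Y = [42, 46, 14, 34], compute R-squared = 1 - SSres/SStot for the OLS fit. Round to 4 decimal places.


After computing the OLS fit (b0=8.4560, b1=1.7617):
SSres = 9.0363, SStot = 608.0000.
R^2 = 1 - 9.0363/608.0000 = 0.9851.

0.9851


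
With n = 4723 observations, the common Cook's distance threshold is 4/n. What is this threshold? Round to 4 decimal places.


Using the rule of thumb:
Threshold = 4 / 4723 = 0.0008.

0.0008


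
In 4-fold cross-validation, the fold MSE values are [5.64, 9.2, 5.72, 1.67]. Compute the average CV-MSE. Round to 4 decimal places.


Total MSE across folds = 22.2300.
CV-MSE = 22.2300/4 = 5.5575.

5.5575


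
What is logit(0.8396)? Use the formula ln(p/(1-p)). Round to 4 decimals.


Compute the odds: 0.8396/0.1604 = 5.2344.
Take the natural log: ln(5.2344) = 1.6553.

1.6553


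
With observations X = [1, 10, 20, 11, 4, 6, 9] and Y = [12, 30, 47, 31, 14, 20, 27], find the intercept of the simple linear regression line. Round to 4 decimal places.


First find the slope: b1 = 1.9457.
Means: xbar = 8.7143, ybar = 25.8571.
b0 = ybar - b1 * xbar = 25.8571 - 1.9457 * 8.7143 = 8.9022.

8.9022


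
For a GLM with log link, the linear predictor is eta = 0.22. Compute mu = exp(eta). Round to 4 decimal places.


mu = exp(eta) = exp(0.22).
= 1.2461.

1.2461


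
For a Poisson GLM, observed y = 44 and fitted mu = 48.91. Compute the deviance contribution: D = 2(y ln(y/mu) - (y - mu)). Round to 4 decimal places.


Compute y*ln(y/mu) = 44*ln(44/48.91) = 44*-0.105792 = -4.654848.
y - mu = -4.91.
D = 2*(-4.654848 - (-4.91)) = 0.510304, which rounds to 0.5103.

0.5103


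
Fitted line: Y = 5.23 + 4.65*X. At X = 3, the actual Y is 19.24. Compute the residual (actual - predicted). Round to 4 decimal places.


Fitted value at X = 3 is yhat = 5.23 + 4.65*3 = 19.1800.
Residual = 19.24 - 19.1800 = 0.0600.

0.0600


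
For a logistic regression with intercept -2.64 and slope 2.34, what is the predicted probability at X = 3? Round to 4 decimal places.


Compute z = -2.64 + (2.34)(3) = 4.3800.
exp(-z) = 0.0125.
P = 1/(1 + 0.0125) = 0.9876.

0.9876


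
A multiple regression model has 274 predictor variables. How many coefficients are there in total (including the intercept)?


Each predictor gets one coefficient, plus one intercept.
Total parameters = 274 + 1 = 275.

275


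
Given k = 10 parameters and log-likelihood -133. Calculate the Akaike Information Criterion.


AIC = 2*10 - 2*(-133).
= 20 + 266 = 286.

286


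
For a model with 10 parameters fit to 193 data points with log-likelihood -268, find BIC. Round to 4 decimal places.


ln(193) = 5.262690.
k * ln(n) = 10 * 5.262690 = 52.626900.
-2L = 536.
BIC = 52.626900 + 536 = 588.626900, which rounds to 588.6269.

588.6269


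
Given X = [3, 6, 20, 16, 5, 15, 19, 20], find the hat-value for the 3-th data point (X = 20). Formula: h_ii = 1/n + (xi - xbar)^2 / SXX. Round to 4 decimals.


n = 8, xbar = 13.0000.
SXX = sum((xi - xbar)^2) = 360.0000.
h = 1/8 + (20 - 13.0000)^2 / 360.0000 = 0.2611.

0.2611


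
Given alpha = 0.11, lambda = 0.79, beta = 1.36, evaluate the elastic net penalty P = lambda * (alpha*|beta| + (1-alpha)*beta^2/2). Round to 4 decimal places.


alpha * |beta| = 0.11 * 1.36 = 0.1496.
(1-alpha) * beta^2/2 = 0.89 * 1.8496/2 = 0.8231.
Total = 0.79 * (0.1496 + 0.8231) = 0.7684.

0.7684


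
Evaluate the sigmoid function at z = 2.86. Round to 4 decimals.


First, exp(-2.8600) = 0.0573.
Then sigma(z) = 1/(1 + 0.0573) = 0.9458.

0.9458


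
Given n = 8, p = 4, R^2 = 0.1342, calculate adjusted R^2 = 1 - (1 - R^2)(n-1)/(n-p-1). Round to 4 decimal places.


Adjusted R^2 = 1 - (1 - R^2) * (n-1)/(n-p-1).
(1 - R^2) = 0.8658.
(n-1)/(n-p-1) = 7/3.
(1 - R^2) * (n-1) = 0.8658 * 7 = 6.0606.
Divide by (n-p-1): 6.0606 / 3 = 2.0202.
Adj R^2 = 1 - 2.0202 = -1.0202.

-1.0202


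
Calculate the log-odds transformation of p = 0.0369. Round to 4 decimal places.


The odds are p/(1-p) = 0.0369 / 0.9631 = 0.0383.
logit(p) = ln(0.0383) = -3.2619.

-3.2619


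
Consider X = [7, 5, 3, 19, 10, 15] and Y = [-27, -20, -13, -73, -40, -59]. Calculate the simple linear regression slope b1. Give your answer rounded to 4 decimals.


The sample means are xbar = 9.8333 and ybar = -38.6667.
Compute S_xx = 188.8333 and S_xy = -718.6667.
Slope b1 = S_xy / S_xx = -718.6667 / 188.8333 = -3.8058.

-3.8058


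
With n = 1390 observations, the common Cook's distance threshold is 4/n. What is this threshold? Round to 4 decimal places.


Using the rule of thumb:
Threshold = 4 / 1390 = 0.0029.

0.0029


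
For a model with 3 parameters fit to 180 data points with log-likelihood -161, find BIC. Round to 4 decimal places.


ln(180) = 5.192957.
k * ln(n) = 3 * 5.192957 = 15.578871.
-2L = 322.
BIC = 15.578871 + 322 = 337.578871, which rounds to 337.5789.

337.5789


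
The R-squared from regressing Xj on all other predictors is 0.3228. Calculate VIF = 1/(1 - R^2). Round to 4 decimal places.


Denominator: 1 - 0.3228 = 0.6772.
VIF = 1 / 0.6772 = 1.4767.

1.4767


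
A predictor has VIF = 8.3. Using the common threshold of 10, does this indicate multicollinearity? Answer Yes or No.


Compare VIF = 8.3 to the threshold of 10.
8.3 < 10, so the answer is No.

No


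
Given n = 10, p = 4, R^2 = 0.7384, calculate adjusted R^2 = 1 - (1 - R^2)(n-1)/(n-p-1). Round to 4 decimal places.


Plug in: Adj R^2 = 1 - (1 - 0.7384) * 9/5.
= 1 - 0.2616 * 9/5
= 1 - 2.3544 / 5
= 1 - 0.4709 = 0.5291.

0.5291


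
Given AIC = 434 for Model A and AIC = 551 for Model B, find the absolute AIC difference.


Compute |434 - 551| = 117.
Model A has the smaller AIC.

117


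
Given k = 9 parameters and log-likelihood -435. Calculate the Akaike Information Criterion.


AIC = 2*9 - 2*(-435).
= 18 + 870 = 888.

888


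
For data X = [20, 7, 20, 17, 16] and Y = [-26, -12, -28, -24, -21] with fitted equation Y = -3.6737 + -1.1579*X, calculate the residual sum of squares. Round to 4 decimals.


Compute predicted values, then residuals = yi - yhat_i.
Residuals: [0.8317, -0.2210, -1.1683, -0.6420, 1.2001].
SSres = sum(residual^2) = 3.9579.

3.9579


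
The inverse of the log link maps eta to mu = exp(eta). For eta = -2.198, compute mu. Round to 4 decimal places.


mu = exp(eta) = exp(-2.198).
= 0.1110.

0.1110


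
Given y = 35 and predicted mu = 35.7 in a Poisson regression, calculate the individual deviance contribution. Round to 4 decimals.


Compute y*ln(y/mu) = 35*ln(35/35.7) = 35*-0.019803 = -0.693105.
y - mu = -0.7.
D = 2*(-0.693105 - (-0.7)) = 0.013790, which rounds to 0.0138.

0.0138


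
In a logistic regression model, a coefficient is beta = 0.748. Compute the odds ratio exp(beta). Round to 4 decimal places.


The odds ratio is computed as:
OR = e^(0.748) = 2.1128.

2.1128


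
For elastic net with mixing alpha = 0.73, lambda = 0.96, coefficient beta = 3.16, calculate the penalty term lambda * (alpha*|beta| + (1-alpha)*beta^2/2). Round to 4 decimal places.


alpha * |beta| = 0.73 * 3.16 = 2.3068.
(1-alpha) * beta^2/2 = 0.27 * 9.9856/2 = 1.3481.
Total = 0.96 * (2.3068 + 1.3481) = 3.5087.

3.5087


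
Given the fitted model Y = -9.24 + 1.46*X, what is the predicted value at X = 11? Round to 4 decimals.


Plug X = 11 into Y = -9.24 + 1.46*X:
Y = -9.24 + 16.0600 = 6.8200.

6.8200


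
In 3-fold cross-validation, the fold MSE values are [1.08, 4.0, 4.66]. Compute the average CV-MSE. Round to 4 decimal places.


Total MSE across folds = 9.7400.
CV-MSE = 9.7400/3 = 3.2467.

3.2467


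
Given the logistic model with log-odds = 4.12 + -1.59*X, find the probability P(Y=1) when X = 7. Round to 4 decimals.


Compute z = 4.12 + (-1.59)(7) = -7.0100.
exp(-z) = 1107.6545.
P = 1/(1 + 1107.6545) = 0.0009.

0.0009


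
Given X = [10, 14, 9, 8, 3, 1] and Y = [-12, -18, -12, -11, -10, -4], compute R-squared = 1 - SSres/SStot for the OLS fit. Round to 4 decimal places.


After computing the OLS fit (b0=-4.5918, b1=-0.8767):
SSres = 13.6065, SStot = 100.8333.
R^2 = 1 - 13.6065/100.8333 = 0.8651.

0.8651


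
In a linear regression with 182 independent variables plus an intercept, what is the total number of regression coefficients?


Total coefficients = number of predictors + 1 (for the intercept).
= 182 + 1 = 183.

183


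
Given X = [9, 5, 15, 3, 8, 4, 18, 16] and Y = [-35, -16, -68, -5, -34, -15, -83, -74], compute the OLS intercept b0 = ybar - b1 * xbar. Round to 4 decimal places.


Compute b1 = -5.1044 from the OLS formula.
With xbar = 9.7500 and ybar = -41.2500, the intercept is:
b0 = -41.2500 - -5.1044 * 9.7500 = 8.5177.

8.5177


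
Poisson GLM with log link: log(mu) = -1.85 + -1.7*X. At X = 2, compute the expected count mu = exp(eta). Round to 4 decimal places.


eta = -1.85 + -1.7 * 2 = -5.2500.
mu = exp(-5.2500) = 0.0052.

0.0052


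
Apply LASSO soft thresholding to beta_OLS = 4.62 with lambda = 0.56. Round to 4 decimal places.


Absolute value: |4.62| = 4.62.
Compare to lambda = 0.56.
Since |beta| > lambda, coefficient = sign(beta)*(|beta| - lambda) = 4.0600.

4.0600


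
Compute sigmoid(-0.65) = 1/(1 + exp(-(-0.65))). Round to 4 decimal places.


Compute exp(0.6500) = 1.9155.
Sigmoid = 1 / (1 + 1.9155) = 1 / 2.9155 = 0.3430.

0.3430


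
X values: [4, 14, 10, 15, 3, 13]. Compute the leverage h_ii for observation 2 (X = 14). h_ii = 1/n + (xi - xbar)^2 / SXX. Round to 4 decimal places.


Mean of X: xbar = 9.8333.
SXX = 134.8333.
For X = 14: h = 1/6 + (14 - 9.8333)^2/134.8333 = 0.2954.

0.2954


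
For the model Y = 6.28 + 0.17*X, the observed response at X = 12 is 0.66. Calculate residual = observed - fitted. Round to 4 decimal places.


Predicted = 6.28 + 0.17 * 12 = 8.3200.
Residual = 0.66 - 8.3200 = -7.6600.

-7.6600


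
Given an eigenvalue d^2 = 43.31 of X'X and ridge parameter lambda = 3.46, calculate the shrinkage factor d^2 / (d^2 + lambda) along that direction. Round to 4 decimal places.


Compute the denominator: 43.31 + 3.46 = 46.7700.
Shrinkage factor = 43.31 / 46.7700 = 0.9260.

0.9260


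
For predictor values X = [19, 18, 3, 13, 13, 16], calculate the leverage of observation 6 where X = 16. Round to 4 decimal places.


Mean of X: xbar = 13.6667.
SXX = 167.3333.
For X = 16: h = 1/6 + (16 - 13.6667)^2/167.3333 = 0.1992.

0.1992


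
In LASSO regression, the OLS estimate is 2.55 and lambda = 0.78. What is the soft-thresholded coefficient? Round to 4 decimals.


|beta_OLS| = 2.55.
lambda = 0.78.
Since |beta| > lambda, coefficient = sign(beta)*(|beta| - lambda) = 1.7700.
Result = 1.7700.

1.7700


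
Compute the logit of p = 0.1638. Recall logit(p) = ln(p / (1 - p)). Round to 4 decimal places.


Compute the odds: 0.1638/0.8362 = 0.1959.
Take the natural log: ln(0.1959) = -1.6302.

-1.6302


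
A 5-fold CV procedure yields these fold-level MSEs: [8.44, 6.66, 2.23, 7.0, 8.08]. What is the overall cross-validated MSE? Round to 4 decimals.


Add all fold MSEs: 32.4100.
Divide by k = 5: 32.4100/5 = 6.4820.

6.4820


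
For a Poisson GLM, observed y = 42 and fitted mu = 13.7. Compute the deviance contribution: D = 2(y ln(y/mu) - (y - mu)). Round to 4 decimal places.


Compute y*ln(y/mu) = 42*ln(42/13.7) = 42*1.120274 = 47.051508.
y - mu = 28.3.
D = 2*(47.051508 - (28.3)) = 37.503016, which rounds to 37.5030.

37.5030


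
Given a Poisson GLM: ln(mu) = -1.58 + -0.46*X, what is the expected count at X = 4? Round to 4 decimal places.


eta = -1.58 + -0.46 * 4 = -3.4200.
mu = exp(-3.4200) = 0.0327.

0.0327


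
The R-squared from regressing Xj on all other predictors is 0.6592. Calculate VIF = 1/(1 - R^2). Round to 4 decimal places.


Denominator: 1 - 0.6592 = 0.3408.
VIF = 1 / 0.3408 = 2.9343.

2.9343


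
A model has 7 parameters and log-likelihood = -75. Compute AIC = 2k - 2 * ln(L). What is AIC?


AIC = 2k - 2*loglik = 2(7) - 2(-75).
= 14 + 150 = 164.

164


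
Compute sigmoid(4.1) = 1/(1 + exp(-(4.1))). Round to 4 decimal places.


First, exp(-4.1000) = 0.0166.
Then sigma(z) = 1/(1 + 0.0166) = 0.9837.

0.9837


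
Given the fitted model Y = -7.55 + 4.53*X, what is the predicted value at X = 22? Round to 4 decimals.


Plug X = 22 into Y = -7.55 + 4.53*X:
Y = -7.55 + 99.6600 = 92.1100.

92.1100


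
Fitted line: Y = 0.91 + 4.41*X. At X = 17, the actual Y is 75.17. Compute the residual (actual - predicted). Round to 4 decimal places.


Compute yhat = 0.91 + (4.41)(17) = 75.8800.
Residual = actual - predicted = 75.17 - 75.8800 = -0.7100.

-0.7100


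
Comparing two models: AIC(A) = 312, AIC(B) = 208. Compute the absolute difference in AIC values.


|AIC_A - AIC_B| = |312 - 208| = 104.
Model B is preferred (lower AIC).

104


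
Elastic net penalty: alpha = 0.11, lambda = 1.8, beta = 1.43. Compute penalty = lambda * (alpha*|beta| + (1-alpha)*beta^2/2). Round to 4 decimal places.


Compute:
L1 = 0.11 * 1.43 = 0.1573.
L2 = 0.89 * 1.43^2 / 2 = 0.9100.
Penalty = 1.8 * (0.1573 + 0.9100) = 1.9211.

1.9211


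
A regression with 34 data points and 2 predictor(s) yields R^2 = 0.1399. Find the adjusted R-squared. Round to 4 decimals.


Plug in: Adj R^2 = 1 - (1 - 0.1399) * 33/31.
= 1 - 0.8601 * 33/31
= 1 - 28.3833 / 31
= 1 - 0.9156 = 0.0844.

0.0844


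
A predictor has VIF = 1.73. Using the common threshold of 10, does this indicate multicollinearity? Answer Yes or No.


Compare VIF = 1.73 to the threshold of 10.
1.73 < 10, so the answer is No.

No


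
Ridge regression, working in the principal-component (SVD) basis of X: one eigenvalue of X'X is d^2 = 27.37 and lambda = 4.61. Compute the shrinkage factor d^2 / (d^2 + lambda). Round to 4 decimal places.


Compute the denominator: 27.37 + 4.61 = 31.9800.
Shrinkage factor = 27.37 / 31.9800 = 0.8558.

0.8558


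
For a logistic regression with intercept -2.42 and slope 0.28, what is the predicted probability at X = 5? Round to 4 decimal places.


Linear predictor: z = -2.42 + 0.28 * 5 = -1.0200.
P = 1/(1 + exp(1.0200)) = 1/(1 + 2.7732) = 0.2650.

0.2650


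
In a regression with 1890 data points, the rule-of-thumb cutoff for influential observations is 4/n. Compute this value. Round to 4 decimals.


Cook's distance cutoff = 4/n = 4/1890.
= 0.0021.

0.0021


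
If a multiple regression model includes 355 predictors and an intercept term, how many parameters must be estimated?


Total coefficients = number of predictors + 1 (for the intercept).
= 355 + 1 = 356.

356


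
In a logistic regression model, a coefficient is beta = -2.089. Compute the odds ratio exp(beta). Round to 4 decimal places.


Odds ratio = exp(beta) = exp(-2.089).
= 0.1238.

0.1238


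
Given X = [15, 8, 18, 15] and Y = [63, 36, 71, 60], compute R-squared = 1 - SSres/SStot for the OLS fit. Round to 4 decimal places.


Fit the OLS line: b0 = 7.9815, b1 = 3.5370.
SSres = 5.4259.
SStot = 681.0000.
R^2 = 1 - 5.4259/681.0000 = 0.9920.

0.9920


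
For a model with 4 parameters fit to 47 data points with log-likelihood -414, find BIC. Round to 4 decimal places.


k * ln(n) = 4 * ln(47) = 4 * 3.850148 = 15.400592.
-2 * loglik = -2 * (-414) = 828.
BIC = 15.400592 + 828 = 843.400592, which rounds to 843.4006.

843.4006


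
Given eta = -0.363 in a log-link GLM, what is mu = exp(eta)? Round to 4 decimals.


The inverse log link gives:
mu = exp(-0.363) = 0.6956.

0.6956


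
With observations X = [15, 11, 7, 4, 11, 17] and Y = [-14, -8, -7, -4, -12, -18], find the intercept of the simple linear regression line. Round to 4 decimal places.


First find the slope: b1 = -1.0143.
Means: xbar = 10.8333, ybar = -10.5000.
b0 = ybar - b1 * xbar = -10.5000 - -1.0143 * 10.8333 = 0.4879.

0.4879


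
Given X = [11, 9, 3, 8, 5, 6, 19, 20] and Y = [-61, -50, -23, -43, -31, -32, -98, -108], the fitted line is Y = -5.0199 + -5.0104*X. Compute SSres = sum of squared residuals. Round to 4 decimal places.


Compute predicted values, then residuals = yi - yhat_i.
Residuals: [-0.8657, 0.1135, -2.9489, 2.1031, -0.9281, 3.0823, 2.2175, -2.7721].
SSres = sum(residual^2) = 36.8451.

36.8451


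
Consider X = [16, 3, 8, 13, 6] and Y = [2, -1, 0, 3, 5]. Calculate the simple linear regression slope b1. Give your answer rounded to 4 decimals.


The sample means are xbar = 9.2000 and ybar = 1.8000.
Compute S_xx = 110.8000 and S_xy = 15.2000.
Slope b1 = S_xy / S_xx = 15.2000 / 110.8000 = 0.1372.

0.1372


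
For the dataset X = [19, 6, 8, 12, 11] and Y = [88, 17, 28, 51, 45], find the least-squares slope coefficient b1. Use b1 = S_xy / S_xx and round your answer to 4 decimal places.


Calculate xbar = 11.2000, ybar = 45.8000.
S_xx = 98.8000, S_xy = 540.2000.
Using b1 = S_xy / S_xx = 540.2000 / 98.8000, we get b1 = 5.4676.

5.4676
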